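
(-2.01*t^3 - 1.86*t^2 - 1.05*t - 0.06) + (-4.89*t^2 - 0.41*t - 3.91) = -2.01*t^3 - 6.75*t^2 - 1.46*t - 3.97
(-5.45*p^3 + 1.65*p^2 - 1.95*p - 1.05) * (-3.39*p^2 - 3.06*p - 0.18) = 18.4755*p^5 + 11.0835*p^4 + 2.5425*p^3 + 9.2295*p^2 + 3.564*p + 0.189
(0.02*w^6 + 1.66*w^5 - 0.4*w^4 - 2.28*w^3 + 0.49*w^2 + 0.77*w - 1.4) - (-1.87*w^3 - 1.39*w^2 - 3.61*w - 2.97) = 0.02*w^6 + 1.66*w^5 - 0.4*w^4 - 0.41*w^3 + 1.88*w^2 + 4.38*w + 1.57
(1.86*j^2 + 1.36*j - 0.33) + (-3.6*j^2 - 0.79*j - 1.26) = -1.74*j^2 + 0.57*j - 1.59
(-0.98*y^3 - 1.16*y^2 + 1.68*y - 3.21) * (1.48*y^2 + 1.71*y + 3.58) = -1.4504*y^5 - 3.3926*y^4 - 3.0056*y^3 - 6.0308*y^2 + 0.525300000000001*y - 11.4918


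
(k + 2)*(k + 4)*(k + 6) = k^3 + 12*k^2 + 44*k + 48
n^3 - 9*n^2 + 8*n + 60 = (n - 6)*(n - 5)*(n + 2)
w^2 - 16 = (w - 4)*(w + 4)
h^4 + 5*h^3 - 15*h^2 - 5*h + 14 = (h - 2)*(h - 1)*(h + 1)*(h + 7)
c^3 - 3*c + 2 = (c - 1)^2*(c + 2)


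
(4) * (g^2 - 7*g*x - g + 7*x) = 4*g^2 - 28*g*x - 4*g + 28*x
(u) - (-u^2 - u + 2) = u^2 + 2*u - 2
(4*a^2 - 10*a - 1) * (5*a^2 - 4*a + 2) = 20*a^4 - 66*a^3 + 43*a^2 - 16*a - 2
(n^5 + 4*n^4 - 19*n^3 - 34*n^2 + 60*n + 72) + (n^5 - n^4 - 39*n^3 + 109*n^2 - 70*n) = 2*n^5 + 3*n^4 - 58*n^3 + 75*n^2 - 10*n + 72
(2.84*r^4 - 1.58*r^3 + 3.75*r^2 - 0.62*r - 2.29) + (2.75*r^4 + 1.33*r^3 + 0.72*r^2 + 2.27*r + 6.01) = 5.59*r^4 - 0.25*r^3 + 4.47*r^2 + 1.65*r + 3.72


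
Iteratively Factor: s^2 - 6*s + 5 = (s - 5)*(s - 1)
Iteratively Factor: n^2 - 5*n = (n)*(n - 5)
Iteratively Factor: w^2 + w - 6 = (w + 3)*(w - 2)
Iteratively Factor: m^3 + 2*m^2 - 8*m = (m + 4)*(m^2 - 2*m) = (m - 2)*(m + 4)*(m)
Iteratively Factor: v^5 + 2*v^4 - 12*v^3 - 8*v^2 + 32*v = (v)*(v^4 + 2*v^3 - 12*v^2 - 8*v + 32) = v*(v - 2)*(v^3 + 4*v^2 - 4*v - 16) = v*(v - 2)*(v + 2)*(v^2 + 2*v - 8) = v*(v - 2)^2*(v + 2)*(v + 4)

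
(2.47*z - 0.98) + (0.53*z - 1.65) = 3.0*z - 2.63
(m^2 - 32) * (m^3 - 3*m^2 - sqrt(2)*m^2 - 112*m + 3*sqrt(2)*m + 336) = m^5 - 3*m^4 - sqrt(2)*m^4 - 144*m^3 + 3*sqrt(2)*m^3 + 32*sqrt(2)*m^2 + 432*m^2 - 96*sqrt(2)*m + 3584*m - 10752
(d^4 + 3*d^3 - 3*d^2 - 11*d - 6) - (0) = d^4 + 3*d^3 - 3*d^2 - 11*d - 6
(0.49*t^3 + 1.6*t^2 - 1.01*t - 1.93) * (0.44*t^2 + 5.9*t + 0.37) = 0.2156*t^5 + 3.595*t^4 + 9.1769*t^3 - 6.2162*t^2 - 11.7607*t - 0.7141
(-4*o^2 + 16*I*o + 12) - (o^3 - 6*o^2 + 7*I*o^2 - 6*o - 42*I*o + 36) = -o^3 + 2*o^2 - 7*I*o^2 + 6*o + 58*I*o - 24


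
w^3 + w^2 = w^2*(w + 1)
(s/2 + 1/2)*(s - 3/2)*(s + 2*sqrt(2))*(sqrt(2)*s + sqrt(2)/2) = sqrt(2)*s^4/2 + 2*s^3 - 7*sqrt(2)*s^2/8 - 7*s/2 - 3*sqrt(2)*s/8 - 3/2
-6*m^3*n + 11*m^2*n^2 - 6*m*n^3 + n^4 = n*(-3*m + n)*(-2*m + n)*(-m + n)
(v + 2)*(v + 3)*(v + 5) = v^3 + 10*v^2 + 31*v + 30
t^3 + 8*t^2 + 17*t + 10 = (t + 1)*(t + 2)*(t + 5)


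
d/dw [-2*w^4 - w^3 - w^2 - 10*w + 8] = -8*w^3 - 3*w^2 - 2*w - 10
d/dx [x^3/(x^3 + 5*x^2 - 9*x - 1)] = x^2*(5*x^2 - 18*x - 3)/(x^6 + 10*x^5 + 7*x^4 - 92*x^3 + 71*x^2 + 18*x + 1)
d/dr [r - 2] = 1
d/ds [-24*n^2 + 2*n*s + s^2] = 2*n + 2*s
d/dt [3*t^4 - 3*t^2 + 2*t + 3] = 12*t^3 - 6*t + 2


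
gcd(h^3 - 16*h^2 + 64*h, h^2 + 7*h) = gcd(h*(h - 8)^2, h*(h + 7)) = h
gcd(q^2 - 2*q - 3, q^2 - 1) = q + 1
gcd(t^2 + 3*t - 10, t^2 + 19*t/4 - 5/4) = t + 5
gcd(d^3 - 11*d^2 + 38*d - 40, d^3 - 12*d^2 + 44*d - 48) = d^2 - 6*d + 8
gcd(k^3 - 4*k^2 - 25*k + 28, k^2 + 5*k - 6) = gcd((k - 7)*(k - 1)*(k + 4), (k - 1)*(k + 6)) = k - 1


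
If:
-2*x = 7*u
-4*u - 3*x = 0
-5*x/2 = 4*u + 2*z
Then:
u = 0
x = 0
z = 0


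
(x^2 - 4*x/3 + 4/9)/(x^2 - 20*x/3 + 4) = (x - 2/3)/(x - 6)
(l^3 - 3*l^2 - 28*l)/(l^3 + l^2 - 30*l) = (l^2 - 3*l - 28)/(l^2 + l - 30)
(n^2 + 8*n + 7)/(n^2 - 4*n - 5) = (n + 7)/(n - 5)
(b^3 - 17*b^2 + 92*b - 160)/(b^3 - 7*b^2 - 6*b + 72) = (b^2 - 13*b + 40)/(b^2 - 3*b - 18)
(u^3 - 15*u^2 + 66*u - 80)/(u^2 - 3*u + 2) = (u^2 - 13*u + 40)/(u - 1)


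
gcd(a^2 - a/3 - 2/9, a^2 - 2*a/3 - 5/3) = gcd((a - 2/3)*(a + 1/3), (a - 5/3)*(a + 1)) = 1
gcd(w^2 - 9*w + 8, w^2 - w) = w - 1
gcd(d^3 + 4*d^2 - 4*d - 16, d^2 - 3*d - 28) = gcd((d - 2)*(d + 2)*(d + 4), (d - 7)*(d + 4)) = d + 4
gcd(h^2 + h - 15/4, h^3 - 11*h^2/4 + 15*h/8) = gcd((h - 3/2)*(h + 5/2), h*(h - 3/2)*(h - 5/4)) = h - 3/2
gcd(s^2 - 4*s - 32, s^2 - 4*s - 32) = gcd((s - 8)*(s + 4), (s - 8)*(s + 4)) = s^2 - 4*s - 32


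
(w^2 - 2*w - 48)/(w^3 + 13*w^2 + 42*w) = (w - 8)/(w*(w + 7))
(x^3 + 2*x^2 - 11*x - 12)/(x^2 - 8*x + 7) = (x^3 + 2*x^2 - 11*x - 12)/(x^2 - 8*x + 7)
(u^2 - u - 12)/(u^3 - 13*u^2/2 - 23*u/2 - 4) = 2*(-u^2 + u + 12)/(-2*u^3 + 13*u^2 + 23*u + 8)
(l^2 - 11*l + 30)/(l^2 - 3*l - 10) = (l - 6)/(l + 2)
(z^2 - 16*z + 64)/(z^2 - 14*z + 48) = (z - 8)/(z - 6)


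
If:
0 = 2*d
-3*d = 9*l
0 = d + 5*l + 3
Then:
No Solution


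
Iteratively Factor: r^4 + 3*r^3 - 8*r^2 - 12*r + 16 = (r - 1)*(r^3 + 4*r^2 - 4*r - 16) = (r - 1)*(r + 4)*(r^2 - 4) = (r - 2)*(r - 1)*(r + 4)*(r + 2)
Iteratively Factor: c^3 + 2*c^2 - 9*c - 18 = (c - 3)*(c^2 + 5*c + 6) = (c - 3)*(c + 3)*(c + 2)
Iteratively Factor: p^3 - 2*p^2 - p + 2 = (p - 1)*(p^2 - p - 2) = (p - 1)*(p + 1)*(p - 2)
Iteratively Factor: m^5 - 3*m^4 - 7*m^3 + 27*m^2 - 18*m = (m - 3)*(m^4 - 7*m^2 + 6*m) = (m - 3)*(m + 3)*(m^3 - 3*m^2 + 2*m) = (m - 3)*(m - 1)*(m + 3)*(m^2 - 2*m) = m*(m - 3)*(m - 1)*(m + 3)*(m - 2)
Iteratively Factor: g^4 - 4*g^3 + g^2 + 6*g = (g - 2)*(g^3 - 2*g^2 - 3*g) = g*(g - 2)*(g^2 - 2*g - 3) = g*(g - 3)*(g - 2)*(g + 1)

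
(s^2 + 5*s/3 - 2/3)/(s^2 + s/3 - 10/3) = (3*s - 1)/(3*s - 5)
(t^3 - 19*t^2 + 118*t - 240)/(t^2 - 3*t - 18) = (t^2 - 13*t + 40)/(t + 3)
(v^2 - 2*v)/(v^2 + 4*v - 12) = v/(v + 6)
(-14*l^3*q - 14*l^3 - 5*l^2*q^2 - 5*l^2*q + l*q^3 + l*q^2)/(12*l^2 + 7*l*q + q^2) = l*(-14*l^2*q - 14*l^2 - 5*l*q^2 - 5*l*q + q^3 + q^2)/(12*l^2 + 7*l*q + q^2)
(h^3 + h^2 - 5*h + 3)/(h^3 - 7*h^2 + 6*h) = (h^2 + 2*h - 3)/(h*(h - 6))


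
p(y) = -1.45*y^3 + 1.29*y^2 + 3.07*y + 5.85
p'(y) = -4.35*y^2 + 2.58*y + 3.07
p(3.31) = -22.44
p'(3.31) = -36.05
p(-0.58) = 4.79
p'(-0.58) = 0.11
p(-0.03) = 5.76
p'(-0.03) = 2.99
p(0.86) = 8.52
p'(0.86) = 2.07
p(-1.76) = 12.35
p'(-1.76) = -14.95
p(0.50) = 7.53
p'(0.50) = 3.27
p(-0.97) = 5.41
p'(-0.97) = -3.53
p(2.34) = 1.52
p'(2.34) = -14.71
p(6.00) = -242.49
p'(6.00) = -138.05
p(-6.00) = 347.07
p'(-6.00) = -169.01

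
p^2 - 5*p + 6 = (p - 3)*(p - 2)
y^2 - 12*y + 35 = (y - 7)*(y - 5)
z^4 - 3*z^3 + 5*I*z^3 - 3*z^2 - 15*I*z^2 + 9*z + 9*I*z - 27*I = (z - 3)*(z - I)*(z + 3*I)^2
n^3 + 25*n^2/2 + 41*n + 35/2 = (n + 1/2)*(n + 5)*(n + 7)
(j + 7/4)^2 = j^2 + 7*j/2 + 49/16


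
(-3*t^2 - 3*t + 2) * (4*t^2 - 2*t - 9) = -12*t^4 - 6*t^3 + 41*t^2 + 23*t - 18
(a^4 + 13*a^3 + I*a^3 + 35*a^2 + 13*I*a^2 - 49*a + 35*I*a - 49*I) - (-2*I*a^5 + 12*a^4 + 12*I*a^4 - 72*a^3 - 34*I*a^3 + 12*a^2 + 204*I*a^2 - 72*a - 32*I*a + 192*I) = 2*I*a^5 - 11*a^4 - 12*I*a^4 + 85*a^3 + 35*I*a^3 + 23*a^2 - 191*I*a^2 + 23*a + 67*I*a - 241*I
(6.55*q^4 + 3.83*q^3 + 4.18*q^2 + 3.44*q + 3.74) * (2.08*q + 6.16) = 13.624*q^5 + 48.3144*q^4 + 32.2872*q^3 + 32.904*q^2 + 28.9696*q + 23.0384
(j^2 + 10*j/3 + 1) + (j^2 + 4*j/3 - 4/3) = 2*j^2 + 14*j/3 - 1/3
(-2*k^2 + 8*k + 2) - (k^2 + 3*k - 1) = -3*k^2 + 5*k + 3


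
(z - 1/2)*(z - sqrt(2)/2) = z^2 - sqrt(2)*z/2 - z/2 + sqrt(2)/4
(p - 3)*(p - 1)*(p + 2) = p^3 - 2*p^2 - 5*p + 6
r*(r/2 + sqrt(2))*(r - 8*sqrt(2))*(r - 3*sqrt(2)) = r^4/2 - 9*sqrt(2)*r^3/2 + 2*r^2 + 48*sqrt(2)*r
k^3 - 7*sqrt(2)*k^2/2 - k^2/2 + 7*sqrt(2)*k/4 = k*(k - 1/2)*(k - 7*sqrt(2)/2)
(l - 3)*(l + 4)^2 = l^3 + 5*l^2 - 8*l - 48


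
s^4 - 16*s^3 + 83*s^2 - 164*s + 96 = (s - 8)*(s - 4)*(s - 3)*(s - 1)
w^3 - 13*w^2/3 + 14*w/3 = w*(w - 7/3)*(w - 2)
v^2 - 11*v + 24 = (v - 8)*(v - 3)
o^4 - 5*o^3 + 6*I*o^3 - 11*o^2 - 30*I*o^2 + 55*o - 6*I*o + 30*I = (o - 5)*(o + I)*(o + 2*I)*(o + 3*I)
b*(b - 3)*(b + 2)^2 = b^4 + b^3 - 8*b^2 - 12*b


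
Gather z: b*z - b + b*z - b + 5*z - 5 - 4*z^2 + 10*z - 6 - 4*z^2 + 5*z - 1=-2*b - 8*z^2 + z*(2*b + 20) - 12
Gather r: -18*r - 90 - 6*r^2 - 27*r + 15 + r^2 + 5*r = -5*r^2 - 40*r - 75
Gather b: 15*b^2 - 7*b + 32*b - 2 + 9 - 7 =15*b^2 + 25*b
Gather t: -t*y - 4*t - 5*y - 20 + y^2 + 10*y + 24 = t*(-y - 4) + y^2 + 5*y + 4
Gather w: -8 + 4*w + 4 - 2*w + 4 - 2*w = 0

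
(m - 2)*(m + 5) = m^2 + 3*m - 10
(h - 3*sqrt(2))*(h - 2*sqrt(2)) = h^2 - 5*sqrt(2)*h + 12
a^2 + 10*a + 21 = (a + 3)*(a + 7)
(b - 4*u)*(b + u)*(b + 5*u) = b^3 + 2*b^2*u - 19*b*u^2 - 20*u^3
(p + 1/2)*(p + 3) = p^2 + 7*p/2 + 3/2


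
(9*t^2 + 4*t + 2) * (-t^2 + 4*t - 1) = -9*t^4 + 32*t^3 + 5*t^2 + 4*t - 2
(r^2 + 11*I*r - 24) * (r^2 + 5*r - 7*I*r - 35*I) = r^4 + 5*r^3 + 4*I*r^3 + 53*r^2 + 20*I*r^2 + 265*r + 168*I*r + 840*I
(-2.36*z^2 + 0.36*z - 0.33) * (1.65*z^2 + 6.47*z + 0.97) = -3.894*z^4 - 14.6752*z^3 - 0.5045*z^2 - 1.7859*z - 0.3201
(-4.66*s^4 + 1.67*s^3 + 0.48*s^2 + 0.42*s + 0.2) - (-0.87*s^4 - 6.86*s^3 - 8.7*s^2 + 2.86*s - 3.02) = -3.79*s^4 + 8.53*s^3 + 9.18*s^2 - 2.44*s + 3.22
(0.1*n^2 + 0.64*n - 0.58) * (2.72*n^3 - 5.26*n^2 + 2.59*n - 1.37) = 0.272*n^5 + 1.2148*n^4 - 4.685*n^3 + 4.5714*n^2 - 2.379*n + 0.7946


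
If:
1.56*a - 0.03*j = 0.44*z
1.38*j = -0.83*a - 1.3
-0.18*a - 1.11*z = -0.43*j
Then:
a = -0.11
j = -0.88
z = -0.32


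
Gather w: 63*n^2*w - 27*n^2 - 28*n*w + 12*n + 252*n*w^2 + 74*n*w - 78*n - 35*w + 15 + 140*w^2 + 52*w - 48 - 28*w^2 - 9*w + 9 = -27*n^2 - 66*n + w^2*(252*n + 112) + w*(63*n^2 + 46*n + 8) - 24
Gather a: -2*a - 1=-2*a - 1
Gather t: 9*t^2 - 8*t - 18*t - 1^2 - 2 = 9*t^2 - 26*t - 3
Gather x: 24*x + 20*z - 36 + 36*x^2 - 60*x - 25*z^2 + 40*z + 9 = 36*x^2 - 36*x - 25*z^2 + 60*z - 27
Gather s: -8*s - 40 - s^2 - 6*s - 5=-s^2 - 14*s - 45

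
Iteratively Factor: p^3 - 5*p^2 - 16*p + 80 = (p - 5)*(p^2 - 16) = (p - 5)*(p + 4)*(p - 4)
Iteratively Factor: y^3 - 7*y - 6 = (y + 1)*(y^2 - y - 6) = (y - 3)*(y + 1)*(y + 2)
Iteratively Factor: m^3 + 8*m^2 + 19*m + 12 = (m + 1)*(m^2 + 7*m + 12) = (m + 1)*(m + 4)*(m + 3)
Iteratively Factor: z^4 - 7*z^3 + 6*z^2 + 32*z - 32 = (z - 4)*(z^3 - 3*z^2 - 6*z + 8) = (z - 4)*(z - 1)*(z^2 - 2*z - 8) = (z - 4)^2*(z - 1)*(z + 2)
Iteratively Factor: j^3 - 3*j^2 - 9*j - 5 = (j + 1)*(j^2 - 4*j - 5) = (j + 1)^2*(j - 5)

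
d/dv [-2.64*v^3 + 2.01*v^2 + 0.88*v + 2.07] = -7.92*v^2 + 4.02*v + 0.88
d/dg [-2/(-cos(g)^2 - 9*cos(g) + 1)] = 2*(2*cos(g) + 9)*sin(g)/(-sin(g)^2 + 9*cos(g))^2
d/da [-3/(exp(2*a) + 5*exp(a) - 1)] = (6*exp(a) + 15)*exp(a)/(exp(2*a) + 5*exp(a) - 1)^2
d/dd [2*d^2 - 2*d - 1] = 4*d - 2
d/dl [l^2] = 2*l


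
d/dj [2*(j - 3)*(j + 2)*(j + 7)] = 6*j^2 + 24*j - 26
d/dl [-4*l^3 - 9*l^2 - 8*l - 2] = -12*l^2 - 18*l - 8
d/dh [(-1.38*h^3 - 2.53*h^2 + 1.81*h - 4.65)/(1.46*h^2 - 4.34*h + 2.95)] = (-2.0148*h^4 + 11.9784*h^3 - 3.8754*h^2 - 1.349*h - 14.8415)/(2.1316*h^4 - 12.6728*h^3 + 27.4496*h^2 - 25.606*h + 8.7025)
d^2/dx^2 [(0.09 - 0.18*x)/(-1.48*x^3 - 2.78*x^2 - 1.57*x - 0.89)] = (2.365632*x^5 + 2.07792*x^4 - 3.979008*x^3 - 8.273232*x^2 - 4.317732*x - 0.501354)/(3.241792*x^9 + 18.267936*x^8 + 44.63088*x^7 + 66.090968*x^6 + 69.315816*x^5 + 53.600118*x^4 + 30.693781*x^3 + 13.187397*x^2 + 3.730791*x + 0.704969)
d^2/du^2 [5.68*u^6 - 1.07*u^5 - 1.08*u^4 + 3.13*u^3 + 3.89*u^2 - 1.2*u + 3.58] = 170.4*u^4 - 21.4*u^3 - 12.96*u^2 + 18.78*u + 7.78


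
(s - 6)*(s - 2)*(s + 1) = s^3 - 7*s^2 + 4*s + 12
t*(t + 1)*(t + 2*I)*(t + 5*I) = t^4 + t^3 + 7*I*t^3 - 10*t^2 + 7*I*t^2 - 10*t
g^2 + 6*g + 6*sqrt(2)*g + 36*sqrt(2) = (g + 6)*(g + 6*sqrt(2))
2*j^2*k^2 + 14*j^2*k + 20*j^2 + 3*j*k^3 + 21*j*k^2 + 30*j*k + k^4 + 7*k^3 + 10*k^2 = (j + k)*(2*j + k)*(k + 2)*(k + 5)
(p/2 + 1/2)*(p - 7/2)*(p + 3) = p^3/2 + p^2/4 - 11*p/2 - 21/4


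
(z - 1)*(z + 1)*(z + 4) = z^3 + 4*z^2 - z - 4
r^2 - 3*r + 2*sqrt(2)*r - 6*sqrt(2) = (r - 3)*(r + 2*sqrt(2))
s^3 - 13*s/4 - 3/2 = (s - 2)*(s + 1/2)*(s + 3/2)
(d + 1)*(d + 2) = d^2 + 3*d + 2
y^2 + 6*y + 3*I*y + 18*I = (y + 6)*(y + 3*I)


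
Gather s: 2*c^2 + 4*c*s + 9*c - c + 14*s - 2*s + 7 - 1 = 2*c^2 + 8*c + s*(4*c + 12) + 6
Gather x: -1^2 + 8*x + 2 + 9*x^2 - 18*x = 9*x^2 - 10*x + 1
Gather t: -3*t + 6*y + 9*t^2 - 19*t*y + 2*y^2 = 9*t^2 + t*(-19*y - 3) + 2*y^2 + 6*y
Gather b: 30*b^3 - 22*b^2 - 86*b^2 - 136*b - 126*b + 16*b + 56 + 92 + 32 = 30*b^3 - 108*b^2 - 246*b + 180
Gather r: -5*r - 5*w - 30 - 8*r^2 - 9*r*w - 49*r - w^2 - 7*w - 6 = -8*r^2 + r*(-9*w - 54) - w^2 - 12*w - 36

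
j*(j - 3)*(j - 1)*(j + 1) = j^4 - 3*j^3 - j^2 + 3*j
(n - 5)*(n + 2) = n^2 - 3*n - 10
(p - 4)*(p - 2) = p^2 - 6*p + 8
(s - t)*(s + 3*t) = s^2 + 2*s*t - 3*t^2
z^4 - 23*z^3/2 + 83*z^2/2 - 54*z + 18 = (z - 6)*(z - 3)*(z - 2)*(z - 1/2)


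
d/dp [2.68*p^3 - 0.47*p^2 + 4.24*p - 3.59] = 8.04*p^2 - 0.94*p + 4.24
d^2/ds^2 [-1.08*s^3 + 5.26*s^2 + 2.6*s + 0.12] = 10.52 - 6.48*s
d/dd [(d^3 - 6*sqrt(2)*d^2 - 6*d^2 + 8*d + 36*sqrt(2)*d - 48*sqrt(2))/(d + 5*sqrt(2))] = (2*d^3 - 6*d^2 + 9*sqrt(2)*d^2 - 120*d - 60*sqrt(2)*d + 88*sqrt(2) + 360)/(d^2 + 10*sqrt(2)*d + 50)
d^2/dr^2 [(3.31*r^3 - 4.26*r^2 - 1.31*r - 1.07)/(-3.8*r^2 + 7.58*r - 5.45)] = (2.27373675443232e-13*r^4 + 39.9817119999996*r^3 + 383.79366*r^2 - 937.59393*r + 439.937416)/(54.872*r^6 - 328.3656*r^5 + 891.09696*r^4 - 1377.410312*r^3 + 1278.02064*r^2 - 675.43485*r + 161.878625)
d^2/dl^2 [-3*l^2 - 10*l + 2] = -6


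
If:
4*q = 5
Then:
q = 5/4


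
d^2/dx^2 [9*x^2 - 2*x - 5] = 18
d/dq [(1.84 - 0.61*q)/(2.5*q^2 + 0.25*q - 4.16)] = (1.525*q^2 - 9.2*q + 2.0776)/(6.25*q^4 + 1.25*q^3 - 20.7375*q^2 - 2.08*q + 17.3056)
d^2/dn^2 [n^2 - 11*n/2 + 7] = 2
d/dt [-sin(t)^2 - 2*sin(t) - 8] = -2*(sin(t) + 1)*cos(t)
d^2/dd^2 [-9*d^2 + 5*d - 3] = -18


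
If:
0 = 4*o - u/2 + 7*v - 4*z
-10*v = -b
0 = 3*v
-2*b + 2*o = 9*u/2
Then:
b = 0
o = 18*z/17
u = 8*z/17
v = 0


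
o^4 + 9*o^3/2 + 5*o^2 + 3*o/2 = o*(o + 1/2)*(o + 1)*(o + 3)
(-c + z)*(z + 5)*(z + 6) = -c*z^2 - 11*c*z - 30*c + z^3 + 11*z^2 + 30*z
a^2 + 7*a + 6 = (a + 1)*(a + 6)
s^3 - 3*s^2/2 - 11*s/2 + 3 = (s - 3)*(s - 1/2)*(s + 2)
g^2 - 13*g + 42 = (g - 7)*(g - 6)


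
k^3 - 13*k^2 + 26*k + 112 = (k - 8)*(k - 7)*(k + 2)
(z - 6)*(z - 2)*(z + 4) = z^3 - 4*z^2 - 20*z + 48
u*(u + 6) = u^2 + 6*u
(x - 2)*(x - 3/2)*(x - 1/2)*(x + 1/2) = x^4 - 7*x^3/2 + 11*x^2/4 + 7*x/8 - 3/4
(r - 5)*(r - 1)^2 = r^3 - 7*r^2 + 11*r - 5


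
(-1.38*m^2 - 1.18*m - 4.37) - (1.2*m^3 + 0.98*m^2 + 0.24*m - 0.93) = -1.2*m^3 - 2.36*m^2 - 1.42*m - 3.44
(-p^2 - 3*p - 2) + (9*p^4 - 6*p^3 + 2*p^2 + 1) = 9*p^4 - 6*p^3 + p^2 - 3*p - 1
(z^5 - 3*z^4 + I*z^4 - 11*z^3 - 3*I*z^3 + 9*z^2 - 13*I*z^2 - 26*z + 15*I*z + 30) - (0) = z^5 - 3*z^4 + I*z^4 - 11*z^3 - 3*I*z^3 + 9*z^2 - 13*I*z^2 - 26*z + 15*I*z + 30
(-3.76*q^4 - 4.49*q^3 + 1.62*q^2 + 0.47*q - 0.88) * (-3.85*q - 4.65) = 14.476*q^5 + 34.7705*q^4 + 14.6415*q^3 - 9.3425*q^2 + 1.2025*q + 4.092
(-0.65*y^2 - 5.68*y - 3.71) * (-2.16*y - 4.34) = 1.404*y^3 + 15.0898*y^2 + 32.6648*y + 16.1014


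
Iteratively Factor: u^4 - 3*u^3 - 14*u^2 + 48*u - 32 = (u - 4)*(u^3 + u^2 - 10*u + 8) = (u - 4)*(u - 1)*(u^2 + 2*u - 8) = (u - 4)*(u - 2)*(u - 1)*(u + 4)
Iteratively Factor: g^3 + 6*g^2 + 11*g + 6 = (g + 2)*(g^2 + 4*g + 3) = (g + 1)*(g + 2)*(g + 3)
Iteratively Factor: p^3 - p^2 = (p - 1)*(p^2) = p*(p - 1)*(p)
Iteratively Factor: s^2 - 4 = (s + 2)*(s - 2)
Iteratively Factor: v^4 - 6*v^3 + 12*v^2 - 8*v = (v - 2)*(v^3 - 4*v^2 + 4*v) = (v - 2)^2*(v^2 - 2*v) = v*(v - 2)^2*(v - 2)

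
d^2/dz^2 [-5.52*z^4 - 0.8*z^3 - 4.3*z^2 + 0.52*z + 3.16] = -66.24*z^2 - 4.8*z - 8.6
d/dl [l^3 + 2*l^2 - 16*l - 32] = 3*l^2 + 4*l - 16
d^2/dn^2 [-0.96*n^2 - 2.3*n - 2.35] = -1.92000000000000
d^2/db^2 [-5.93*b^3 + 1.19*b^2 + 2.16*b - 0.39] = 2.38 - 35.58*b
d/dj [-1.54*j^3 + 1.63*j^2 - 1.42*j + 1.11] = -4.62*j^2 + 3.26*j - 1.42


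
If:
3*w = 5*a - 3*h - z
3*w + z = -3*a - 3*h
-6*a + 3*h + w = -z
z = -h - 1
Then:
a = 0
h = 1/2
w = 0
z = -3/2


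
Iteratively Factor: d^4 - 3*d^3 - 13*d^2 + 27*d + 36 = (d - 4)*(d^3 + d^2 - 9*d - 9) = (d - 4)*(d + 3)*(d^2 - 2*d - 3) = (d - 4)*(d + 1)*(d + 3)*(d - 3)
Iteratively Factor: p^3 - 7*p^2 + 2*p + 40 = (p - 4)*(p^2 - 3*p - 10) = (p - 4)*(p + 2)*(p - 5)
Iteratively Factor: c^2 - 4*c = (c)*(c - 4)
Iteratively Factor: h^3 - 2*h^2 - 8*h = (h)*(h^2 - 2*h - 8) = h*(h - 4)*(h + 2)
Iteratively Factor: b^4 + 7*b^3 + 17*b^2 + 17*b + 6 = (b + 1)*(b^3 + 6*b^2 + 11*b + 6) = (b + 1)*(b + 2)*(b^2 + 4*b + 3) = (b + 1)*(b + 2)*(b + 3)*(b + 1)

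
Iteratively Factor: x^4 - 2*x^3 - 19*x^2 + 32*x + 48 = (x - 3)*(x^3 + x^2 - 16*x - 16) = (x - 4)*(x - 3)*(x^2 + 5*x + 4) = (x - 4)*(x - 3)*(x + 1)*(x + 4)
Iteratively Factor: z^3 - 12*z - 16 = (z - 4)*(z^2 + 4*z + 4) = (z - 4)*(z + 2)*(z + 2)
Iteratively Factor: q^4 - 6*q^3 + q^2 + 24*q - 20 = (q + 2)*(q^3 - 8*q^2 + 17*q - 10) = (q - 2)*(q + 2)*(q^2 - 6*q + 5) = (q - 2)*(q - 1)*(q + 2)*(q - 5)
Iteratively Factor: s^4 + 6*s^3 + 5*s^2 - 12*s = (s + 3)*(s^3 + 3*s^2 - 4*s) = s*(s + 3)*(s^2 + 3*s - 4) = s*(s - 1)*(s + 3)*(s + 4)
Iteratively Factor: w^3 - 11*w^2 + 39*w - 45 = (w - 3)*(w^2 - 8*w + 15) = (w - 3)^2*(w - 5)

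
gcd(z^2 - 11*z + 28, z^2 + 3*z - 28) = z - 4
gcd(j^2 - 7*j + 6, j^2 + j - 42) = j - 6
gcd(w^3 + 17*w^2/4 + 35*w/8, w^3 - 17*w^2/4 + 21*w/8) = w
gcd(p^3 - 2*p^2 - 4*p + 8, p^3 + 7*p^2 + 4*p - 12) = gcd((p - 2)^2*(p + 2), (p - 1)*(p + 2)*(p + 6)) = p + 2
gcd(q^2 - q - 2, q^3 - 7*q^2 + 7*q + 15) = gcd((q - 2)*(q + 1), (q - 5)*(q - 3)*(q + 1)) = q + 1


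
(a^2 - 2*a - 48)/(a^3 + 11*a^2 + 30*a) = (a - 8)/(a*(a + 5))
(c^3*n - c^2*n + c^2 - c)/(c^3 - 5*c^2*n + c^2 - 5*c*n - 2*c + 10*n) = c*(c*n + 1)/(c^2 - 5*c*n + 2*c - 10*n)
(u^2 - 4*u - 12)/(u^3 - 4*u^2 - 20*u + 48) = (u + 2)/(u^2 + 2*u - 8)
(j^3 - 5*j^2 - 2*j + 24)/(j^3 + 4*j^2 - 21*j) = (j^2 - 2*j - 8)/(j*(j + 7))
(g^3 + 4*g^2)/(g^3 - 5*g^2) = (g + 4)/(g - 5)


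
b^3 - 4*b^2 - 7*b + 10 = (b - 5)*(b - 1)*(b + 2)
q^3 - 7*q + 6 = (q - 2)*(q - 1)*(q + 3)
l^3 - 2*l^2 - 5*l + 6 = (l - 3)*(l - 1)*(l + 2)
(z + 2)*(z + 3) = z^2 + 5*z + 6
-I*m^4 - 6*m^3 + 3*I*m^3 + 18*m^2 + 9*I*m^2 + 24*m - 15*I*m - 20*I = (m - 4)*(m - 5*I)*(m - I)*(-I*m - I)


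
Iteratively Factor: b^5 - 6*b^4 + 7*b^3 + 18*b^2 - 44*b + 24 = (b - 2)*(b^4 - 4*b^3 - b^2 + 16*b - 12) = (b - 2)*(b - 1)*(b^3 - 3*b^2 - 4*b + 12) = (b - 2)*(b - 1)*(b + 2)*(b^2 - 5*b + 6) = (b - 3)*(b - 2)*(b - 1)*(b + 2)*(b - 2)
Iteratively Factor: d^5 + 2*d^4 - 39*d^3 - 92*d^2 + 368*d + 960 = (d + 4)*(d^4 - 2*d^3 - 31*d^2 + 32*d + 240) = (d + 3)*(d + 4)*(d^3 - 5*d^2 - 16*d + 80) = (d - 5)*(d + 3)*(d + 4)*(d^2 - 16) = (d - 5)*(d - 4)*(d + 3)*(d + 4)*(d + 4)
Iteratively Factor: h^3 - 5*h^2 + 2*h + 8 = (h - 2)*(h^2 - 3*h - 4) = (h - 2)*(h + 1)*(h - 4)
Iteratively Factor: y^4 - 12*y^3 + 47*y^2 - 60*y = (y - 5)*(y^3 - 7*y^2 + 12*y) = (y - 5)*(y - 3)*(y^2 - 4*y) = y*(y - 5)*(y - 3)*(y - 4)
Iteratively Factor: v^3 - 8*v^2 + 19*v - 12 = (v - 4)*(v^2 - 4*v + 3) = (v - 4)*(v - 1)*(v - 3)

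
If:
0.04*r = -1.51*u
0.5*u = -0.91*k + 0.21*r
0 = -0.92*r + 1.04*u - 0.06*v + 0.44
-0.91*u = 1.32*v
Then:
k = 0.11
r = 0.46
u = -0.01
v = 0.01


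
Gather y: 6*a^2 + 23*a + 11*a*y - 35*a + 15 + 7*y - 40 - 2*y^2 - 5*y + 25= 6*a^2 - 12*a - 2*y^2 + y*(11*a + 2)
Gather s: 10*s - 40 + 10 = 10*s - 30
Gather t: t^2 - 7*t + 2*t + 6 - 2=t^2 - 5*t + 4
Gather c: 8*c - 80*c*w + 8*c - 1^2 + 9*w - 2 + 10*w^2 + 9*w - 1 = c*(16 - 80*w) + 10*w^2 + 18*w - 4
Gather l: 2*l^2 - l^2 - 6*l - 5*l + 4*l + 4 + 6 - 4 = l^2 - 7*l + 6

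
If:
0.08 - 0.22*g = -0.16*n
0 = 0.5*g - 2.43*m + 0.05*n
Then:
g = 0.727272727272727*n + 0.363636363636364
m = 0.170220725776281*n + 0.0748222970445193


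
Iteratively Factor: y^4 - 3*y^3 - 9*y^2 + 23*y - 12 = (y - 1)*(y^3 - 2*y^2 - 11*y + 12) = (y - 4)*(y - 1)*(y^2 + 2*y - 3) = (y - 4)*(y - 1)^2*(y + 3)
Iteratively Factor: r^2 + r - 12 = (r - 3)*(r + 4)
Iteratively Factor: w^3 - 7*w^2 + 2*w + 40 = (w - 4)*(w^2 - 3*w - 10) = (w - 5)*(w - 4)*(w + 2)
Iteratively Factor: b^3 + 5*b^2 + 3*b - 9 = (b - 1)*(b^2 + 6*b + 9) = (b - 1)*(b + 3)*(b + 3)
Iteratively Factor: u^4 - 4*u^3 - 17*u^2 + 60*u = (u - 3)*(u^3 - u^2 - 20*u) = u*(u - 3)*(u^2 - u - 20) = u*(u - 5)*(u - 3)*(u + 4)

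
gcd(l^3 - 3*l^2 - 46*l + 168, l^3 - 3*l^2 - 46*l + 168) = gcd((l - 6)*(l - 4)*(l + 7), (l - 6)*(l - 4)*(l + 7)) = l^3 - 3*l^2 - 46*l + 168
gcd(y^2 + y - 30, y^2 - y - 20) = y - 5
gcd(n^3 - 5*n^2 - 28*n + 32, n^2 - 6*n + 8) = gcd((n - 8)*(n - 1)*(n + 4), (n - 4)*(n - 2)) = 1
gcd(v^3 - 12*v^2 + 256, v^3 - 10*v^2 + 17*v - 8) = v - 8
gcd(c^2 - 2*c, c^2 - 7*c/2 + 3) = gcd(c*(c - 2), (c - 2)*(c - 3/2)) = c - 2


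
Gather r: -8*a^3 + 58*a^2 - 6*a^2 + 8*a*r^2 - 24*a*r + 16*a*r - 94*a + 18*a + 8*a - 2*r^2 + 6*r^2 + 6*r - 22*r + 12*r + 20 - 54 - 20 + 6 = -8*a^3 + 52*a^2 - 68*a + r^2*(8*a + 4) + r*(-8*a - 4) - 48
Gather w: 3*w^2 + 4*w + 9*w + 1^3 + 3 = 3*w^2 + 13*w + 4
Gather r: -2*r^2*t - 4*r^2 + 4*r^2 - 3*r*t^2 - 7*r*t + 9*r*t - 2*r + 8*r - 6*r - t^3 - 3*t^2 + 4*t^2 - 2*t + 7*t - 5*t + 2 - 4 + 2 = -2*r^2*t + r*(-3*t^2 + 2*t) - t^3 + t^2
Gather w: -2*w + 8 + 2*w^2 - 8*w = 2*w^2 - 10*w + 8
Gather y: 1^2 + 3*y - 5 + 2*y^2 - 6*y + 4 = 2*y^2 - 3*y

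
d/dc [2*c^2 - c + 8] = 4*c - 1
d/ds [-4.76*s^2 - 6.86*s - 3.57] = -9.52*s - 6.86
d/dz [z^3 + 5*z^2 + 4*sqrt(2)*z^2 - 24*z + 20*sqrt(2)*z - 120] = 3*z^2 + 10*z + 8*sqrt(2)*z - 24 + 20*sqrt(2)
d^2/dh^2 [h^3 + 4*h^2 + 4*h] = 6*h + 8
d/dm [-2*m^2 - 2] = -4*m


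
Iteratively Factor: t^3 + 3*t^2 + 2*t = (t + 2)*(t^2 + t) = (t + 1)*(t + 2)*(t)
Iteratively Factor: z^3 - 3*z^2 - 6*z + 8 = (z - 1)*(z^2 - 2*z - 8) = (z - 4)*(z - 1)*(z + 2)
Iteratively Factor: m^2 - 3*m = (m)*(m - 3)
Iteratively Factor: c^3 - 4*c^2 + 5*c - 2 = (c - 1)*(c^2 - 3*c + 2) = (c - 2)*(c - 1)*(c - 1)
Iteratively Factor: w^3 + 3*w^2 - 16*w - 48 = (w + 3)*(w^2 - 16) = (w - 4)*(w + 3)*(w + 4)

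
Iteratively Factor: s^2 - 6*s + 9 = (s - 3)*(s - 3)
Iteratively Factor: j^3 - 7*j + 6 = (j + 3)*(j^2 - 3*j + 2) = (j - 1)*(j + 3)*(j - 2)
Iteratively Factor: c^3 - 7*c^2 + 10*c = (c - 5)*(c^2 - 2*c) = c*(c - 5)*(c - 2)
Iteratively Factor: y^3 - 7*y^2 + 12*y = (y - 4)*(y^2 - 3*y) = y*(y - 4)*(y - 3)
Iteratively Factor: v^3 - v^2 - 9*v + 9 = (v + 3)*(v^2 - 4*v + 3) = (v - 1)*(v + 3)*(v - 3)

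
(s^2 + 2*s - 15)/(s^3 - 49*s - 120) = (s - 3)/(s^2 - 5*s - 24)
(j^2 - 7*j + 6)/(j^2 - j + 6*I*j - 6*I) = (j - 6)/(j + 6*I)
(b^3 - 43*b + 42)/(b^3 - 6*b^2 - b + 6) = (b + 7)/(b + 1)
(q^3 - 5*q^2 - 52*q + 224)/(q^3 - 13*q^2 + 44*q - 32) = (q + 7)/(q - 1)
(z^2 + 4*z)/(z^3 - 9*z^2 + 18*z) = (z + 4)/(z^2 - 9*z + 18)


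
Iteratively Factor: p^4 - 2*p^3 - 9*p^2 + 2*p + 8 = (p + 1)*(p^3 - 3*p^2 - 6*p + 8) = (p - 1)*(p + 1)*(p^2 - 2*p - 8) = (p - 1)*(p + 1)*(p + 2)*(p - 4)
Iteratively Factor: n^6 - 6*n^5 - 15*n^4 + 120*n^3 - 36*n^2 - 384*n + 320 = (n - 5)*(n^5 - n^4 - 20*n^3 + 20*n^2 + 64*n - 64) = (n - 5)*(n - 1)*(n^4 - 20*n^2 + 64) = (n - 5)*(n - 1)*(n + 2)*(n^3 - 2*n^2 - 16*n + 32) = (n - 5)*(n - 2)*(n - 1)*(n + 2)*(n^2 - 16) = (n - 5)*(n - 2)*(n - 1)*(n + 2)*(n + 4)*(n - 4)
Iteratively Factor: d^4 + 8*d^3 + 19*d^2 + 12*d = (d + 3)*(d^3 + 5*d^2 + 4*d) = d*(d + 3)*(d^2 + 5*d + 4) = d*(d + 3)*(d + 4)*(d + 1)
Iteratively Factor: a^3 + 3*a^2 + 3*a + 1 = (a + 1)*(a^2 + 2*a + 1) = (a + 1)^2*(a + 1)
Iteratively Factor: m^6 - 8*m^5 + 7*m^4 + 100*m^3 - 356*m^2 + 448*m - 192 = (m - 2)*(m^5 - 6*m^4 - 5*m^3 + 90*m^2 - 176*m + 96) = (m - 2)*(m + 4)*(m^4 - 10*m^3 + 35*m^2 - 50*m + 24) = (m - 4)*(m - 2)*(m + 4)*(m^3 - 6*m^2 + 11*m - 6) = (m - 4)*(m - 2)^2*(m + 4)*(m^2 - 4*m + 3) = (m - 4)*(m - 2)^2*(m - 1)*(m + 4)*(m - 3)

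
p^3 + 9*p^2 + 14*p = p*(p + 2)*(p + 7)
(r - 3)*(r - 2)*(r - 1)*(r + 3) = r^4 - 3*r^3 - 7*r^2 + 27*r - 18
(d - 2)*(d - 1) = d^2 - 3*d + 2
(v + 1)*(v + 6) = v^2 + 7*v + 6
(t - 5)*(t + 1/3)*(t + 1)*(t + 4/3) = t^4 - 7*t^3/3 - 101*t^2/9 - 91*t/9 - 20/9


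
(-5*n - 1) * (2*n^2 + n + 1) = -10*n^3 - 7*n^2 - 6*n - 1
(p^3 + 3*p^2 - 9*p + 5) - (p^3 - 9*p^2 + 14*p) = 12*p^2 - 23*p + 5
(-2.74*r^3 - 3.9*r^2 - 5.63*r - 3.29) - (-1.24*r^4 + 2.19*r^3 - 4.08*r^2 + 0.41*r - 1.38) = 1.24*r^4 - 4.93*r^3 + 0.18*r^2 - 6.04*r - 1.91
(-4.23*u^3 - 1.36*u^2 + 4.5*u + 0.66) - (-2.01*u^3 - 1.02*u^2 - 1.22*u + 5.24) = -2.22*u^3 - 0.34*u^2 + 5.72*u - 4.58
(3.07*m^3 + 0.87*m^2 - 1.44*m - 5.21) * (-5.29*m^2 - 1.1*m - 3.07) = -16.2403*m^5 - 7.9793*m^4 - 2.7643*m^3 + 26.474*m^2 + 10.1518*m + 15.9947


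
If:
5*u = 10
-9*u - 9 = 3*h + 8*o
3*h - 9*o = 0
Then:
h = -81/17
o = -27/17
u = 2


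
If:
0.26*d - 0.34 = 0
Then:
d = 1.31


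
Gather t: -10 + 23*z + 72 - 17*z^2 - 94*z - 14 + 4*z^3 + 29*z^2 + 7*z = 4*z^3 + 12*z^2 - 64*z + 48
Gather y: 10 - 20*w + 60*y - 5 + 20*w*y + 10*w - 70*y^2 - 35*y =-10*w - 70*y^2 + y*(20*w + 25) + 5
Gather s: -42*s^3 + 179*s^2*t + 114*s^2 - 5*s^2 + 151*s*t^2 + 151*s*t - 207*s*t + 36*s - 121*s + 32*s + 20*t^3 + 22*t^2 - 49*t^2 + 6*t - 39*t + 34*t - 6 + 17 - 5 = -42*s^3 + s^2*(179*t + 109) + s*(151*t^2 - 56*t - 53) + 20*t^3 - 27*t^2 + t + 6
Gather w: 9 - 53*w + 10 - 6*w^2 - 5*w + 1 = -6*w^2 - 58*w + 20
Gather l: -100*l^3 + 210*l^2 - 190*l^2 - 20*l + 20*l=-100*l^3 + 20*l^2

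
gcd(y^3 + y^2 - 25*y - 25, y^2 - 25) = y^2 - 25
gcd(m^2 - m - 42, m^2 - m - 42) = m^2 - m - 42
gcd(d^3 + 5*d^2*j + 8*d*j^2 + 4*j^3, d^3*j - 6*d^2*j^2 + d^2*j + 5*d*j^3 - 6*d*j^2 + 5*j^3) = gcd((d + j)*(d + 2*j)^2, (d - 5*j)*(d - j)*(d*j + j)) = 1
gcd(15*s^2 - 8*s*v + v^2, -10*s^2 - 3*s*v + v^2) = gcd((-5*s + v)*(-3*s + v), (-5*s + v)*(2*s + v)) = 5*s - v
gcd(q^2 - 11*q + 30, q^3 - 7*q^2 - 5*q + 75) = q - 5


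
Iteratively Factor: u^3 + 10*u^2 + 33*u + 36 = (u + 4)*(u^2 + 6*u + 9) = (u + 3)*(u + 4)*(u + 3)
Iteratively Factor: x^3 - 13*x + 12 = (x - 3)*(x^2 + 3*x - 4) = (x - 3)*(x + 4)*(x - 1)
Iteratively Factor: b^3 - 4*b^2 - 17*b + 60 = (b - 5)*(b^2 + b - 12) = (b - 5)*(b - 3)*(b + 4)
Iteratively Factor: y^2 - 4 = (y + 2)*(y - 2)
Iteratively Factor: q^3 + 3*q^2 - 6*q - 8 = (q + 1)*(q^2 + 2*q - 8) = (q - 2)*(q + 1)*(q + 4)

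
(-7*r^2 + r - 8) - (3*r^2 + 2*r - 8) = -10*r^2 - r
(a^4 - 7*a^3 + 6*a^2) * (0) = 0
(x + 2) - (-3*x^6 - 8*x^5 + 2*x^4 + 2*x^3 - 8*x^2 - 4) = 3*x^6 + 8*x^5 - 2*x^4 - 2*x^3 + 8*x^2 + x + 6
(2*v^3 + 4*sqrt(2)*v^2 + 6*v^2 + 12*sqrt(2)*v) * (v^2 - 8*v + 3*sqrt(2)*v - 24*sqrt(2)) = 2*v^5 - 10*v^4 + 10*sqrt(2)*v^4 - 50*sqrt(2)*v^3 - 24*v^3 - 240*sqrt(2)*v^2 - 120*v^2 - 576*v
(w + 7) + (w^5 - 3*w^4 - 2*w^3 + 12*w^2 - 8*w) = w^5 - 3*w^4 - 2*w^3 + 12*w^2 - 7*w + 7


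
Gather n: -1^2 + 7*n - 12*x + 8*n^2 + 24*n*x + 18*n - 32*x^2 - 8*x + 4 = 8*n^2 + n*(24*x + 25) - 32*x^2 - 20*x + 3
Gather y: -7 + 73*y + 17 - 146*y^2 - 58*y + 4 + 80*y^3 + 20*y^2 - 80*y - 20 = 80*y^3 - 126*y^2 - 65*y - 6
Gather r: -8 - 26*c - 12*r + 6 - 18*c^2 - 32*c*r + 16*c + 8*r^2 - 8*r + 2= -18*c^2 - 10*c + 8*r^2 + r*(-32*c - 20)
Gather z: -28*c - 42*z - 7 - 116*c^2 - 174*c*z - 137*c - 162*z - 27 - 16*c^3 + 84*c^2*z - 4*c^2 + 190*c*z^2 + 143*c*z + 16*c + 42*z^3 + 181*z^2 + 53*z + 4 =-16*c^3 - 120*c^2 - 149*c + 42*z^3 + z^2*(190*c + 181) + z*(84*c^2 - 31*c - 151) - 30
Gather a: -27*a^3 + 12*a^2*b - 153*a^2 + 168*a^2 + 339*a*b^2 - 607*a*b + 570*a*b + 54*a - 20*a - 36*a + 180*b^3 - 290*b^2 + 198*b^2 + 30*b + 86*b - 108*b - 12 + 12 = -27*a^3 + a^2*(12*b + 15) + a*(339*b^2 - 37*b - 2) + 180*b^3 - 92*b^2 + 8*b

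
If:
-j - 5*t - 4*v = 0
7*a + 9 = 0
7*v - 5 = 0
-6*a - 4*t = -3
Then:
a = -9/7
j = -65/4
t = 75/28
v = 5/7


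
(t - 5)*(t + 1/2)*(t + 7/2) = t^3 - t^2 - 73*t/4 - 35/4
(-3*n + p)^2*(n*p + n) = 9*n^3*p + 9*n^3 - 6*n^2*p^2 - 6*n^2*p + n*p^3 + n*p^2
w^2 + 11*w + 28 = (w + 4)*(w + 7)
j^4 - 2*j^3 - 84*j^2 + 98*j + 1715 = (j - 7)^2*(j + 5)*(j + 7)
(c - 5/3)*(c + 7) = c^2 + 16*c/3 - 35/3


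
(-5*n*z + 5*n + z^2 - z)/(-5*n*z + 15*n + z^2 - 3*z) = (z - 1)/(z - 3)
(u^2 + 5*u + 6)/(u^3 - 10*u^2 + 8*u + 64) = (u + 3)/(u^2 - 12*u + 32)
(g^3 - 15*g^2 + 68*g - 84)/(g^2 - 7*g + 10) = (g^2 - 13*g + 42)/(g - 5)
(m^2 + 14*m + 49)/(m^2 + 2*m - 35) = (m + 7)/(m - 5)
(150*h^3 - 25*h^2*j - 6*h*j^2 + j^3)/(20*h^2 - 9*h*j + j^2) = (30*h^2 + h*j - j^2)/(4*h - j)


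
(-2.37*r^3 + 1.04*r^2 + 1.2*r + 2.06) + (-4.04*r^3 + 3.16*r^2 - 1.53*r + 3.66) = -6.41*r^3 + 4.2*r^2 - 0.33*r + 5.72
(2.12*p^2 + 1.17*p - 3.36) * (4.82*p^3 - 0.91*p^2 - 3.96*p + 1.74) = 10.2184*p^5 + 3.7102*p^4 - 25.6551*p^3 + 2.1132*p^2 + 15.3414*p - 5.8464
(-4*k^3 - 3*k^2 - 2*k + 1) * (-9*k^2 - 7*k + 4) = 36*k^5 + 55*k^4 + 23*k^3 - 7*k^2 - 15*k + 4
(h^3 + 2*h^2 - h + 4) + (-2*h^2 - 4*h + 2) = h^3 - 5*h + 6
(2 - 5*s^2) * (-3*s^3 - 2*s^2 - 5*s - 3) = 15*s^5 + 10*s^4 + 19*s^3 + 11*s^2 - 10*s - 6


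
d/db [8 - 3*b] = -3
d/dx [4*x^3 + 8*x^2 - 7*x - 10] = 12*x^2 + 16*x - 7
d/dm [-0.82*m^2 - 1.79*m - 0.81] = -1.64*m - 1.79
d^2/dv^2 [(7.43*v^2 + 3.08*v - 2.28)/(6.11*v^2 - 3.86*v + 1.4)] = (580.432892*v^3 - 892.040448*v^2 + 164.559408*v + 33.478304)/(228.099131*v^6 - 432.305718*v^5 + 429.904488*v^4 - 255.623096*v^3 + 98.50512*v^2 - 22.6968*v + 2.744)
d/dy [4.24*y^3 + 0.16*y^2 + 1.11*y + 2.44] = 12.72*y^2 + 0.32*y + 1.11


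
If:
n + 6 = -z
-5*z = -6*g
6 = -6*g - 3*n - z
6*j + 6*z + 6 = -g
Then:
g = 10/3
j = -50/9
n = -10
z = 4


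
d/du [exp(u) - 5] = exp(u)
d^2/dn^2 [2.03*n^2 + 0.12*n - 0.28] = 4.06000000000000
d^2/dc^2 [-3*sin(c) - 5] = 3*sin(c)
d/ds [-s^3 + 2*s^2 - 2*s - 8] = -3*s^2 + 4*s - 2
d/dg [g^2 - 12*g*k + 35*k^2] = 2*g - 12*k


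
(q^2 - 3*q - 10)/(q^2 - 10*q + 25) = (q + 2)/(q - 5)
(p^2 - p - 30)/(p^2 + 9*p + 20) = (p - 6)/(p + 4)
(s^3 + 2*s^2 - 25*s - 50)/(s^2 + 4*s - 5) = (s^2 - 3*s - 10)/(s - 1)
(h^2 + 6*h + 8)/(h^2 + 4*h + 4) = (h + 4)/(h + 2)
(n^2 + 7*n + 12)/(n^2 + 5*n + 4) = (n + 3)/(n + 1)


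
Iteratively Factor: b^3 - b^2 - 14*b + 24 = (b + 4)*(b^2 - 5*b + 6) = (b - 3)*(b + 4)*(b - 2)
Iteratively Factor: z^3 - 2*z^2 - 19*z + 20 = (z - 5)*(z^2 + 3*z - 4) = (z - 5)*(z + 4)*(z - 1)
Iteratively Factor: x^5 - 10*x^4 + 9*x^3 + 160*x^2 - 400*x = (x)*(x^4 - 10*x^3 + 9*x^2 + 160*x - 400) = x*(x - 5)*(x^3 - 5*x^2 - 16*x + 80) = x*(x - 5)^2*(x^2 - 16) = x*(x - 5)^2*(x - 4)*(x + 4)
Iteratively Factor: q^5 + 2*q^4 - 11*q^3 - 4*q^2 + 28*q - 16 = (q + 2)*(q^4 - 11*q^2 + 18*q - 8) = (q - 1)*(q + 2)*(q^3 + q^2 - 10*q + 8) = (q - 1)^2*(q + 2)*(q^2 + 2*q - 8) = (q - 1)^2*(q + 2)*(q + 4)*(q - 2)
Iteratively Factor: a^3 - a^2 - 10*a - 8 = (a + 1)*(a^2 - 2*a - 8) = (a - 4)*(a + 1)*(a + 2)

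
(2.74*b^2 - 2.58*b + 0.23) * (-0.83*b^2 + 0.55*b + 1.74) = -2.2742*b^4 + 3.6484*b^3 + 3.1577*b^2 - 4.3627*b + 0.4002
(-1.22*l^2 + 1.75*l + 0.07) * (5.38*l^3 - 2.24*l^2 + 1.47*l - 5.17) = -6.5636*l^5 + 12.1478*l^4 - 5.3368*l^3 + 8.7231*l^2 - 8.9446*l - 0.3619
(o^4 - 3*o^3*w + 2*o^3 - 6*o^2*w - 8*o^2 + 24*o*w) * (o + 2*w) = o^5 - o^4*w + 2*o^4 - 6*o^3*w^2 - 2*o^3*w - 8*o^3 - 12*o^2*w^2 + 8*o^2*w + 48*o*w^2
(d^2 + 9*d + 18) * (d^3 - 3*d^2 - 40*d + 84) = d^5 + 6*d^4 - 49*d^3 - 330*d^2 + 36*d + 1512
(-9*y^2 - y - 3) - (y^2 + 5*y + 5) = -10*y^2 - 6*y - 8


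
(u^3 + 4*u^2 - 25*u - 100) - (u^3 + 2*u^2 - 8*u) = 2*u^2 - 17*u - 100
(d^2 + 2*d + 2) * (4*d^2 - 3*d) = 4*d^4 + 5*d^3 + 2*d^2 - 6*d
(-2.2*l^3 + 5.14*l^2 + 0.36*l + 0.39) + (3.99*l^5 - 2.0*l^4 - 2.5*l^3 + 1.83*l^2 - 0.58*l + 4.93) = 3.99*l^5 - 2.0*l^4 - 4.7*l^3 + 6.97*l^2 - 0.22*l + 5.32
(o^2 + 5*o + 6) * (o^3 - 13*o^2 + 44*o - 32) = o^5 - 8*o^4 - 15*o^3 + 110*o^2 + 104*o - 192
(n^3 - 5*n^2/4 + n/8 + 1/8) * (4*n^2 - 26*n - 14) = 4*n^5 - 31*n^4 + 19*n^3 + 59*n^2/4 - 5*n - 7/4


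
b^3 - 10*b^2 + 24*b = b*(b - 6)*(b - 4)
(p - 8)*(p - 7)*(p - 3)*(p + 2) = p^4 - 16*p^3 + 65*p^2 + 34*p - 336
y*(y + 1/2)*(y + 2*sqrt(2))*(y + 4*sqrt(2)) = y^4 + y^3/2 + 6*sqrt(2)*y^3 + 3*sqrt(2)*y^2 + 16*y^2 + 8*y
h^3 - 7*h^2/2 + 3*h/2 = h*(h - 3)*(h - 1/2)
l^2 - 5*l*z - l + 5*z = (l - 1)*(l - 5*z)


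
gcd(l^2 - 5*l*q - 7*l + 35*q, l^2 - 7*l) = l - 7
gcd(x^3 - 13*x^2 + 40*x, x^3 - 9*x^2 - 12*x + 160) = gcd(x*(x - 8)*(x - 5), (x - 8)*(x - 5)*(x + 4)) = x^2 - 13*x + 40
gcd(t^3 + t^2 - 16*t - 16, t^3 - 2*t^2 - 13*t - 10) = t + 1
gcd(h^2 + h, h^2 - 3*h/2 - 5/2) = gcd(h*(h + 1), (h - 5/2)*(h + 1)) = h + 1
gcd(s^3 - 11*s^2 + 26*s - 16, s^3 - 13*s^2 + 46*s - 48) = s^2 - 10*s + 16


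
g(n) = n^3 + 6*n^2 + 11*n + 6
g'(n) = 3*n^2 + 12*n + 11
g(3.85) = 194.35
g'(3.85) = 101.67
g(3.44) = 155.55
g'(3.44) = 87.78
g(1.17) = 28.69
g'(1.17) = 29.15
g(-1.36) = -0.38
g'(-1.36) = 0.23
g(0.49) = 12.95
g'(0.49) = 17.60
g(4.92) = 324.45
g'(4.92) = 142.66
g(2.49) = 86.03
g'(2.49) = 59.48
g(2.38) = 79.65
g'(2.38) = 56.55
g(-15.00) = -2184.00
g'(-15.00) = 506.00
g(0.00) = 6.00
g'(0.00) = 11.00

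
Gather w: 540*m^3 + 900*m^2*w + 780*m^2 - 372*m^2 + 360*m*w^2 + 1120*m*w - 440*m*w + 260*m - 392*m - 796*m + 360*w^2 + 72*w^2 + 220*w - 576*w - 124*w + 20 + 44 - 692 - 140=540*m^3 + 408*m^2 - 928*m + w^2*(360*m + 432) + w*(900*m^2 + 680*m - 480) - 768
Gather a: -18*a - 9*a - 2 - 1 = -27*a - 3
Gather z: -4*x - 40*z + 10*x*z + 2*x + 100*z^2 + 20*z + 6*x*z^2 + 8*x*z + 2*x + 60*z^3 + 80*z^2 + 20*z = 18*x*z + 60*z^3 + z^2*(6*x + 180)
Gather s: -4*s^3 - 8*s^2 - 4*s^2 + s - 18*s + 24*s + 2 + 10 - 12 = -4*s^3 - 12*s^2 + 7*s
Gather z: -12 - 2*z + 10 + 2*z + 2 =0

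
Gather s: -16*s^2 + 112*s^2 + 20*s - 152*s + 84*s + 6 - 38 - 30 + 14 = 96*s^2 - 48*s - 48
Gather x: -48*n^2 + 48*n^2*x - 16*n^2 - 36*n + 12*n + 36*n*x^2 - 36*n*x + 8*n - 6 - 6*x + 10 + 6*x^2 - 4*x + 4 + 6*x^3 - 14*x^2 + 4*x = -64*n^2 - 16*n + 6*x^3 + x^2*(36*n - 8) + x*(48*n^2 - 36*n - 6) + 8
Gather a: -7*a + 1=1 - 7*a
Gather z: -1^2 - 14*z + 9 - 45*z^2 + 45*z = -45*z^2 + 31*z + 8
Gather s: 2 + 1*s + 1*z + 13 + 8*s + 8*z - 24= 9*s + 9*z - 9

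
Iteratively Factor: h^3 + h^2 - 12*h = (h + 4)*(h^2 - 3*h) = (h - 3)*(h + 4)*(h)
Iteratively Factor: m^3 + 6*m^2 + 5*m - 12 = (m + 4)*(m^2 + 2*m - 3) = (m - 1)*(m + 4)*(m + 3)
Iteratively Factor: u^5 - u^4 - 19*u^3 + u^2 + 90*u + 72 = (u + 3)*(u^4 - 4*u^3 - 7*u^2 + 22*u + 24) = (u - 4)*(u + 3)*(u^3 - 7*u - 6) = (u - 4)*(u + 1)*(u + 3)*(u^2 - u - 6) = (u - 4)*(u - 3)*(u + 1)*(u + 3)*(u + 2)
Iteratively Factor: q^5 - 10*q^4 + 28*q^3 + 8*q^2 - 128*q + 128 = (q - 2)*(q^4 - 8*q^3 + 12*q^2 + 32*q - 64) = (q - 2)*(q + 2)*(q^3 - 10*q^2 + 32*q - 32) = (q - 2)^2*(q + 2)*(q^2 - 8*q + 16) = (q - 4)*(q - 2)^2*(q + 2)*(q - 4)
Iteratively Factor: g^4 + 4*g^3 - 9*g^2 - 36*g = (g + 3)*(g^3 + g^2 - 12*g) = (g - 3)*(g + 3)*(g^2 + 4*g) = g*(g - 3)*(g + 3)*(g + 4)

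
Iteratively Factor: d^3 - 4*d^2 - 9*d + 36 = (d - 3)*(d^2 - d - 12) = (d - 4)*(d - 3)*(d + 3)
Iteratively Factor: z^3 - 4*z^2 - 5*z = (z)*(z^2 - 4*z - 5) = z*(z - 5)*(z + 1)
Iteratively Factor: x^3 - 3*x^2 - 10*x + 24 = (x - 2)*(x^2 - x - 12) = (x - 2)*(x + 3)*(x - 4)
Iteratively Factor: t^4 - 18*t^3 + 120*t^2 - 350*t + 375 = (t - 5)*(t^3 - 13*t^2 + 55*t - 75) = (t - 5)^2*(t^2 - 8*t + 15) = (t - 5)^3*(t - 3)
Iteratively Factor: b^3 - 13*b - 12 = (b + 3)*(b^2 - 3*b - 4) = (b - 4)*(b + 3)*(b + 1)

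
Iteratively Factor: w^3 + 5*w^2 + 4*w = (w)*(w^2 + 5*w + 4) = w*(w + 1)*(w + 4)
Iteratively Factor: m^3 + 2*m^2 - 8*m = (m + 4)*(m^2 - 2*m) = (m - 2)*(m + 4)*(m)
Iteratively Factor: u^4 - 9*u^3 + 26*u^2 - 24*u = (u)*(u^3 - 9*u^2 + 26*u - 24) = u*(u - 3)*(u^2 - 6*u + 8) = u*(u - 3)*(u - 2)*(u - 4)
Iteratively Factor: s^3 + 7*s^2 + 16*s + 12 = (s + 3)*(s^2 + 4*s + 4) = (s + 2)*(s + 3)*(s + 2)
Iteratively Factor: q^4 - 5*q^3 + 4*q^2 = (q)*(q^3 - 5*q^2 + 4*q) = q*(q - 1)*(q^2 - 4*q) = q^2*(q - 1)*(q - 4)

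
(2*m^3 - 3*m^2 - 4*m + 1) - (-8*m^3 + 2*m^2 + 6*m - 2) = 10*m^3 - 5*m^2 - 10*m + 3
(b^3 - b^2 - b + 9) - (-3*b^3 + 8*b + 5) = 4*b^3 - b^2 - 9*b + 4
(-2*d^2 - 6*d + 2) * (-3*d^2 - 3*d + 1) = 6*d^4 + 24*d^3 + 10*d^2 - 12*d + 2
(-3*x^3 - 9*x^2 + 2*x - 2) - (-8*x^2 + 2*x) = -3*x^3 - x^2 - 2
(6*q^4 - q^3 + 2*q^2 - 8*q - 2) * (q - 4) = 6*q^5 - 25*q^4 + 6*q^3 - 16*q^2 + 30*q + 8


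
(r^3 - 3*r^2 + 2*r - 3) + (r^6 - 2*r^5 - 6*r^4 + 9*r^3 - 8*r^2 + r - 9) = r^6 - 2*r^5 - 6*r^4 + 10*r^3 - 11*r^2 + 3*r - 12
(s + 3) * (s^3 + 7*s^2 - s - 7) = s^4 + 10*s^3 + 20*s^2 - 10*s - 21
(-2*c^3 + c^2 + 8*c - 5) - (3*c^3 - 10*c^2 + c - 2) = -5*c^3 + 11*c^2 + 7*c - 3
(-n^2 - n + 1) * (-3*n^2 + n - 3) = 3*n^4 + 2*n^3 - n^2 + 4*n - 3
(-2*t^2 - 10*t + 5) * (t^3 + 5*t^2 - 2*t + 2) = -2*t^5 - 20*t^4 - 41*t^3 + 41*t^2 - 30*t + 10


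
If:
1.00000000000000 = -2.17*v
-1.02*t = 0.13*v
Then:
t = 0.06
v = -0.46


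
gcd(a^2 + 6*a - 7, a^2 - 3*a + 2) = a - 1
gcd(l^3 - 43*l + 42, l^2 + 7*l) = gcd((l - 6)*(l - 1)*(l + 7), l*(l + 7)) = l + 7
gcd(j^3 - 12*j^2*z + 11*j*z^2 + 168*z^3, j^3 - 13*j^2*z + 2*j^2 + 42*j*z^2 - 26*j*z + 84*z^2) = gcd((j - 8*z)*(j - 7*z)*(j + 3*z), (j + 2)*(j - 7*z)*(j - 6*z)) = -j + 7*z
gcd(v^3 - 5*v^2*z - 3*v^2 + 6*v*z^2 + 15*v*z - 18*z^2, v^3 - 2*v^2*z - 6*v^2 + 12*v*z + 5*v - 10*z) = -v + 2*z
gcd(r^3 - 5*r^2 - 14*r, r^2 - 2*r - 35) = r - 7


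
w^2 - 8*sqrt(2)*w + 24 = (w - 6*sqrt(2))*(w - 2*sqrt(2))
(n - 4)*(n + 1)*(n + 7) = n^3 + 4*n^2 - 25*n - 28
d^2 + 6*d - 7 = (d - 1)*(d + 7)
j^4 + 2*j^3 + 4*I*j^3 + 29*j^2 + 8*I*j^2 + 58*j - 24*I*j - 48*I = (j + 2)*(j - 3*I)*(j - I)*(j + 8*I)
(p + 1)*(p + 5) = p^2 + 6*p + 5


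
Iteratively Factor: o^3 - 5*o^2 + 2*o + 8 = (o - 4)*(o^2 - o - 2) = (o - 4)*(o + 1)*(o - 2)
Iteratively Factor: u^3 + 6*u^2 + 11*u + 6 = (u + 1)*(u^2 + 5*u + 6) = (u + 1)*(u + 3)*(u + 2)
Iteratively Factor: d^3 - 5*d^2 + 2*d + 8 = (d - 4)*(d^2 - d - 2) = (d - 4)*(d - 2)*(d + 1)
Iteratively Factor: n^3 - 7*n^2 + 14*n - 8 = (n - 2)*(n^2 - 5*n + 4) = (n - 4)*(n - 2)*(n - 1)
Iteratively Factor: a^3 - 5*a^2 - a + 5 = (a - 5)*(a^2 - 1) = (a - 5)*(a - 1)*(a + 1)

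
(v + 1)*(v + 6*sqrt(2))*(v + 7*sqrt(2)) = v^3 + v^2 + 13*sqrt(2)*v^2 + 13*sqrt(2)*v + 84*v + 84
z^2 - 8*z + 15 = (z - 5)*(z - 3)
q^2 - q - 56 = (q - 8)*(q + 7)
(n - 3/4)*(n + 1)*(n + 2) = n^3 + 9*n^2/4 - n/4 - 3/2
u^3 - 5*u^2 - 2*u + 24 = (u - 4)*(u - 3)*(u + 2)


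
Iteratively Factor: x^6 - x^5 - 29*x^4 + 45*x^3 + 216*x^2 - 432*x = (x - 3)*(x^5 + 2*x^4 - 23*x^3 - 24*x^2 + 144*x) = x*(x - 3)*(x^4 + 2*x^3 - 23*x^2 - 24*x + 144) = x*(x - 3)^2*(x^3 + 5*x^2 - 8*x - 48) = x*(x - 3)^3*(x^2 + 8*x + 16) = x*(x - 3)^3*(x + 4)*(x + 4)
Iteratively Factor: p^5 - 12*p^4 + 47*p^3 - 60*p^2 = (p)*(p^4 - 12*p^3 + 47*p^2 - 60*p) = p*(p - 3)*(p^3 - 9*p^2 + 20*p) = p^2*(p - 3)*(p^2 - 9*p + 20) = p^2*(p - 4)*(p - 3)*(p - 5)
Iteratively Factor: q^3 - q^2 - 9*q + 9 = (q - 3)*(q^2 + 2*q - 3) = (q - 3)*(q + 3)*(q - 1)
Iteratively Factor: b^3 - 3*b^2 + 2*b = (b)*(b^2 - 3*b + 2) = b*(b - 2)*(b - 1)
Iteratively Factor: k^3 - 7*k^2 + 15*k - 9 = (k - 3)*(k^2 - 4*k + 3) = (k - 3)*(k - 1)*(k - 3)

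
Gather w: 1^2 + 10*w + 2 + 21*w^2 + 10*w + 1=21*w^2 + 20*w + 4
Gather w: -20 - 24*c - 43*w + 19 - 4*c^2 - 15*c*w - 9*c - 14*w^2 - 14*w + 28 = -4*c^2 - 33*c - 14*w^2 + w*(-15*c - 57) + 27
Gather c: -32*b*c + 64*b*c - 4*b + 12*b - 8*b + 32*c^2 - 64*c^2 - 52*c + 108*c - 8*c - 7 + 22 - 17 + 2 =-32*c^2 + c*(32*b + 48)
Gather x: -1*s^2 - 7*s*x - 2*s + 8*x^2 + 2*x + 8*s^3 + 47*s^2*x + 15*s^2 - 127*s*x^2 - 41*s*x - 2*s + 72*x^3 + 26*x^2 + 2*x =8*s^3 + 14*s^2 - 4*s + 72*x^3 + x^2*(34 - 127*s) + x*(47*s^2 - 48*s + 4)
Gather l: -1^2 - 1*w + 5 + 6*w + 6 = 5*w + 10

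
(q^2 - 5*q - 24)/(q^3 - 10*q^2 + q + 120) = 1/(q - 5)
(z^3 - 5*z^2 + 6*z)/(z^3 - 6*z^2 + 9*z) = (z - 2)/(z - 3)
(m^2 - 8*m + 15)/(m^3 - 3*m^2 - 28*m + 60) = (m^2 - 8*m + 15)/(m^3 - 3*m^2 - 28*m + 60)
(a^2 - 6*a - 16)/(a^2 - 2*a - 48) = (a + 2)/(a + 6)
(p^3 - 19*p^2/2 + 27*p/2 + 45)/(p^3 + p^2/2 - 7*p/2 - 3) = (p^2 - 11*p + 30)/(p^2 - p - 2)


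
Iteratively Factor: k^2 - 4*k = (k)*(k - 4)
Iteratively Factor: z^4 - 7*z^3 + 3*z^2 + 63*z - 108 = (z - 3)*(z^3 - 4*z^2 - 9*z + 36) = (z - 3)^2*(z^2 - z - 12) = (z - 4)*(z - 3)^2*(z + 3)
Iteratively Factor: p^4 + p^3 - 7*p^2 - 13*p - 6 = (p - 3)*(p^3 + 4*p^2 + 5*p + 2) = (p - 3)*(p + 1)*(p^2 + 3*p + 2) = (p - 3)*(p + 1)^2*(p + 2)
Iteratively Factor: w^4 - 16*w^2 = (w)*(w^3 - 16*w) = w*(w + 4)*(w^2 - 4*w) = w^2*(w + 4)*(w - 4)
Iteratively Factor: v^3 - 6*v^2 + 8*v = (v - 2)*(v^2 - 4*v) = (v - 4)*(v - 2)*(v)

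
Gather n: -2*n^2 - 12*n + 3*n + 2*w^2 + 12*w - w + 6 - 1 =-2*n^2 - 9*n + 2*w^2 + 11*w + 5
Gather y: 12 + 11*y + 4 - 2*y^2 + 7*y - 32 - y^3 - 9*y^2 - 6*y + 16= -y^3 - 11*y^2 + 12*y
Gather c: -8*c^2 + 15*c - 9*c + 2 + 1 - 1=-8*c^2 + 6*c + 2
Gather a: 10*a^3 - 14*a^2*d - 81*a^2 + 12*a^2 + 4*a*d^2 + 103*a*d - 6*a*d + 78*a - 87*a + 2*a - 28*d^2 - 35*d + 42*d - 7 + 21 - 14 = 10*a^3 + a^2*(-14*d - 69) + a*(4*d^2 + 97*d - 7) - 28*d^2 + 7*d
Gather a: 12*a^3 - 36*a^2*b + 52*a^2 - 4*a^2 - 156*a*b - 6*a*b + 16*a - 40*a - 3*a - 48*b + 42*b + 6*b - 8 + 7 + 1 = 12*a^3 + a^2*(48 - 36*b) + a*(-162*b - 27)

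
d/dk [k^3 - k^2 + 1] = k*(3*k - 2)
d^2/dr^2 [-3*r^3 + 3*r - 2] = -18*r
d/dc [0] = 0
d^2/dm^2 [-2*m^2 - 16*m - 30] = -4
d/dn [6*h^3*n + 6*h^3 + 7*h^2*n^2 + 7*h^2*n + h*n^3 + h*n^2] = h*(6*h^2 + 14*h*n + 7*h + 3*n^2 + 2*n)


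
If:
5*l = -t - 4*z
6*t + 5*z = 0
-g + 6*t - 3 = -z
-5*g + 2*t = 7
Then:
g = -69/55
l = 76/275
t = 4/11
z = -24/55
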